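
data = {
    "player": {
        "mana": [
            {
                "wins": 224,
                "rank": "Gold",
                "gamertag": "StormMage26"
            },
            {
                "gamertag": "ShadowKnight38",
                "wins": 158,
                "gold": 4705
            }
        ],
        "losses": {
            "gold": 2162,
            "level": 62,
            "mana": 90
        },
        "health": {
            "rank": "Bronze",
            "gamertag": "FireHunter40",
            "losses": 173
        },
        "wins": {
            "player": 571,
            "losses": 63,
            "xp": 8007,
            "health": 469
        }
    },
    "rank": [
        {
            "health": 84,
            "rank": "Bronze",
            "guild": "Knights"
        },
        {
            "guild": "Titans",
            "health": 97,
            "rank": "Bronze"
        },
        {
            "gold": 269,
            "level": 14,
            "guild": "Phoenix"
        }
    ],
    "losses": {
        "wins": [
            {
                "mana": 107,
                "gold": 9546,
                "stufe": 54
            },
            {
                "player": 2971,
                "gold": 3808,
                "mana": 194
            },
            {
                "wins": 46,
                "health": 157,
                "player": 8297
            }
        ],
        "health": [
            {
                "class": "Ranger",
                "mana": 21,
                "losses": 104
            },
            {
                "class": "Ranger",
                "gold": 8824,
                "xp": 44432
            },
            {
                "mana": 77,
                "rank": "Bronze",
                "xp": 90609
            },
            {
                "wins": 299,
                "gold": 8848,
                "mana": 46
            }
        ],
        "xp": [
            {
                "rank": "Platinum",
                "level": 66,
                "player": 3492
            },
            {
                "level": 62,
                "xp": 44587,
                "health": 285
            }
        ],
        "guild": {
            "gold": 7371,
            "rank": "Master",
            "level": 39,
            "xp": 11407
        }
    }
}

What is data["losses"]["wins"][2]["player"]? 8297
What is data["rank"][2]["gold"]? 269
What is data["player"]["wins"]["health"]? 469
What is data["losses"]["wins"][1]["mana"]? 194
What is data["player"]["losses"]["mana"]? 90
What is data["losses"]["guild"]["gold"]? 7371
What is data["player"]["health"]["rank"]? "Bronze"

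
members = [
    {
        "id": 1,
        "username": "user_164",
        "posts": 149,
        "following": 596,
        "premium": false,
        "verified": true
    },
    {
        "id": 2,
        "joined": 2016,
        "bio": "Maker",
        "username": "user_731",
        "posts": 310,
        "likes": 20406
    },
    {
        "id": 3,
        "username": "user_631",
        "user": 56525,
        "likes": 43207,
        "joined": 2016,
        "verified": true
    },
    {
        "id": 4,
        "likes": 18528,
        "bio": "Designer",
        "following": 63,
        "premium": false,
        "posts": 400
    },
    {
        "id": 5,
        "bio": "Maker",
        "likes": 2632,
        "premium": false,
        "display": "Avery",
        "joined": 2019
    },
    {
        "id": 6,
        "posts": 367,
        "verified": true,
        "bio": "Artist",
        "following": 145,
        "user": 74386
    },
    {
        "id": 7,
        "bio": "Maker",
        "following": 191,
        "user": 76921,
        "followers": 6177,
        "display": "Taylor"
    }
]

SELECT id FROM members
[1, 2, 3, 4, 5, 6, 7]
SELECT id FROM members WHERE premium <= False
[1, 4, 5]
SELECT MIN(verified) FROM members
True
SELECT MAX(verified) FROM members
True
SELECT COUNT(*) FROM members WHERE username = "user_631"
1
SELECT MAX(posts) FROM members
400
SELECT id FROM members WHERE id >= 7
[7]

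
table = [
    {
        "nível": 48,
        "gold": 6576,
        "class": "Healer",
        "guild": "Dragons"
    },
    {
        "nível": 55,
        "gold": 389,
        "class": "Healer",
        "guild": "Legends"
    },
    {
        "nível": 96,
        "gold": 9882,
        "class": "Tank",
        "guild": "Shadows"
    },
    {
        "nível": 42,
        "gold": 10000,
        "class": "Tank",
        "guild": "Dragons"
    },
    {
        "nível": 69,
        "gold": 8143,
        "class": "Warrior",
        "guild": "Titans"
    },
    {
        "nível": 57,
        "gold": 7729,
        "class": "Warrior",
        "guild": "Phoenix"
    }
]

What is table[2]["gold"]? 9882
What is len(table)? 6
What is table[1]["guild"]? "Legends"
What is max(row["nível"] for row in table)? 96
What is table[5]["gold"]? 7729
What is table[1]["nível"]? 55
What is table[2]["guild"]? "Shadows"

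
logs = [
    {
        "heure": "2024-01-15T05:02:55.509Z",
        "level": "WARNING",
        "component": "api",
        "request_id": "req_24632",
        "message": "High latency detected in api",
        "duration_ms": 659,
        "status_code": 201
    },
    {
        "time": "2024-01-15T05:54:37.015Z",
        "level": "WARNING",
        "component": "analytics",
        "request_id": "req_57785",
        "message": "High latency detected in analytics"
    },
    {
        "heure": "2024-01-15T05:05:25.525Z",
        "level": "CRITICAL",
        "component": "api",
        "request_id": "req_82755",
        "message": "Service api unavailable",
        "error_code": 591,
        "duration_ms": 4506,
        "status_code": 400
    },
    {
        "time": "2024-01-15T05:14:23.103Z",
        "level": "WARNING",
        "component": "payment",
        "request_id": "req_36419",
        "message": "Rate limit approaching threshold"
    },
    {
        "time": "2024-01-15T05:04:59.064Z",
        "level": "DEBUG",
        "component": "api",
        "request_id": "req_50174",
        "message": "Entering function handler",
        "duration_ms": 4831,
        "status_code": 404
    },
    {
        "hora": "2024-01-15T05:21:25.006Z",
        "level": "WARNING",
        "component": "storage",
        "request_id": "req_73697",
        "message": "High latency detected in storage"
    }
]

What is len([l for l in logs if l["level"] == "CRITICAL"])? 1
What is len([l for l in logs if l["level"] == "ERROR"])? 0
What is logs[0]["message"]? "High latency detected in api"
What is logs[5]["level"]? "WARNING"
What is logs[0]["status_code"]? 201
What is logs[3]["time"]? "2024-01-15T05:14:23.103Z"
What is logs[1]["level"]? "WARNING"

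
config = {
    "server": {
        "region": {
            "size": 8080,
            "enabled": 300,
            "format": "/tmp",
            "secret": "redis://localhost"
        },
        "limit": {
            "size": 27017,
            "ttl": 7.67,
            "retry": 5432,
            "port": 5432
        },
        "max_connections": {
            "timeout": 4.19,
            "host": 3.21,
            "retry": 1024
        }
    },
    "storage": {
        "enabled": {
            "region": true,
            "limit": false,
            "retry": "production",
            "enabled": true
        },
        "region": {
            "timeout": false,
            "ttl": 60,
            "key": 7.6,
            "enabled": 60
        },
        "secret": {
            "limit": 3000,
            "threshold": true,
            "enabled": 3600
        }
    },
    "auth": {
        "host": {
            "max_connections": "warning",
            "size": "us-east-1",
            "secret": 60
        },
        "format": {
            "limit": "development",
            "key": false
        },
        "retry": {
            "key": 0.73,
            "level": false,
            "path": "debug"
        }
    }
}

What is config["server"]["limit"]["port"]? 5432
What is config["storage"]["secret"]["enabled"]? 3600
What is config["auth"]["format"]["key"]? False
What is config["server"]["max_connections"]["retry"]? 1024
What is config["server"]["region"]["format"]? "/tmp"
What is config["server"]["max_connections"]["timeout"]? 4.19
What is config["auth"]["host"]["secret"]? 60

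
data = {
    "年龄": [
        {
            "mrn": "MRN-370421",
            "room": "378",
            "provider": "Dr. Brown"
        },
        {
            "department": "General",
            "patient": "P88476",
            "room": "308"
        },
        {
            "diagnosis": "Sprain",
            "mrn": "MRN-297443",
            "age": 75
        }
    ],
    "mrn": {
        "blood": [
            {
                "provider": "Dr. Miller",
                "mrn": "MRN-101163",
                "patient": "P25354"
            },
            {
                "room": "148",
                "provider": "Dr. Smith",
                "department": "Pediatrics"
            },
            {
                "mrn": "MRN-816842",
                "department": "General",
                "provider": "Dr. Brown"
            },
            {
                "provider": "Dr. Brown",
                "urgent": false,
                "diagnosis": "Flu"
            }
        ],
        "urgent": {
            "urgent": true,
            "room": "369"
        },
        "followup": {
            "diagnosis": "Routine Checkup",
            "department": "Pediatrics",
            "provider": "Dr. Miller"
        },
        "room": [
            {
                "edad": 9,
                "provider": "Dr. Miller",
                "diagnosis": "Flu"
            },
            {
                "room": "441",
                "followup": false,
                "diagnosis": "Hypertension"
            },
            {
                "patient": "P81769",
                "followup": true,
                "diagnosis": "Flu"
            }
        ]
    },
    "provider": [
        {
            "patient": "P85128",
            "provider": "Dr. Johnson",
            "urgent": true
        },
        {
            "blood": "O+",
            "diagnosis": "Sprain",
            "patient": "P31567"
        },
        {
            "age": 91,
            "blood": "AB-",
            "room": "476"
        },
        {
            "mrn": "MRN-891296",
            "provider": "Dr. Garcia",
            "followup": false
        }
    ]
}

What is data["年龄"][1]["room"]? "308"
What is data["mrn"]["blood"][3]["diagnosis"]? "Flu"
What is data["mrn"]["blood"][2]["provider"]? "Dr. Brown"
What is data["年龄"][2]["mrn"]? "MRN-297443"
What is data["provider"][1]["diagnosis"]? "Sprain"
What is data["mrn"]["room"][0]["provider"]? "Dr. Miller"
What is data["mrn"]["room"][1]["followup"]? False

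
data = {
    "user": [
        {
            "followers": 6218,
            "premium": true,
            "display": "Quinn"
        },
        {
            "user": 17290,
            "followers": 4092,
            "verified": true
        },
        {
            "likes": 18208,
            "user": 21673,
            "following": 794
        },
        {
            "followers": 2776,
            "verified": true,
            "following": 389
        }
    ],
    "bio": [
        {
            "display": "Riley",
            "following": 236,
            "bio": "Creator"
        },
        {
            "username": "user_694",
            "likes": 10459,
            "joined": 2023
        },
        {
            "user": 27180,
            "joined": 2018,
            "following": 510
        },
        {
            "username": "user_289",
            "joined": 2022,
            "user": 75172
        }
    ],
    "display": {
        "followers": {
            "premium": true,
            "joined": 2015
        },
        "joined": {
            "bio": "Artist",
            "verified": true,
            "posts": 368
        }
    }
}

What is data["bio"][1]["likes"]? 10459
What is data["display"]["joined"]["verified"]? True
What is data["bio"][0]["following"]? 236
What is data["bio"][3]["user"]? 75172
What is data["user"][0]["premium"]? True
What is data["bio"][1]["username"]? "user_694"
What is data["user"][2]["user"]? 21673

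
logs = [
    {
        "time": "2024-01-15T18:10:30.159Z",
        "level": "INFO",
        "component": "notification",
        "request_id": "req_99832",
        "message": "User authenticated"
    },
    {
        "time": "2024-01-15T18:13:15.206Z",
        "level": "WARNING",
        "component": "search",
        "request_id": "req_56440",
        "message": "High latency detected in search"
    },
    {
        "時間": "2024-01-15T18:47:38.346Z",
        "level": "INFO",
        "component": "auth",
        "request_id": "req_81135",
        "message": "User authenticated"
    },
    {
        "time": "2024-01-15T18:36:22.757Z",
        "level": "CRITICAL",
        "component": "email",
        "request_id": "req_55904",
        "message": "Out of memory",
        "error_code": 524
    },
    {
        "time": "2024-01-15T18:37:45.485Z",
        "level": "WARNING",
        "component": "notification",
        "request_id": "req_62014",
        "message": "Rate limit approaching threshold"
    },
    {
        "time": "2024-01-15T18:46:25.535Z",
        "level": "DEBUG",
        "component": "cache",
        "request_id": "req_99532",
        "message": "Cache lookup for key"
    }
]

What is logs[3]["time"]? "2024-01-15T18:36:22.757Z"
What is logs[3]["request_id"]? "req_55904"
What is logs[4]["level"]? "WARNING"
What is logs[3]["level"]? "CRITICAL"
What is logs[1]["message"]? "High latency detected in search"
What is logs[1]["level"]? "WARNING"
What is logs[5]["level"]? "DEBUG"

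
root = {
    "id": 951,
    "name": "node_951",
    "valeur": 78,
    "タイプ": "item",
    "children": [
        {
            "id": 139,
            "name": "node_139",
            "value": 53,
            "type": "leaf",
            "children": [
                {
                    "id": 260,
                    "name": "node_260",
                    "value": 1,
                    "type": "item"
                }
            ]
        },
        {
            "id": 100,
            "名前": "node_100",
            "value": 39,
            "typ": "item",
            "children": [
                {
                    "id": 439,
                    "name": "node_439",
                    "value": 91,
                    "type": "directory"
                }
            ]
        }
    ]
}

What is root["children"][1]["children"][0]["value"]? 91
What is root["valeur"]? 78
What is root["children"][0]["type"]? "leaf"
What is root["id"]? 951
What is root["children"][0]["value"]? 53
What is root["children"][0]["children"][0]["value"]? 1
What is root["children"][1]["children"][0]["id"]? 439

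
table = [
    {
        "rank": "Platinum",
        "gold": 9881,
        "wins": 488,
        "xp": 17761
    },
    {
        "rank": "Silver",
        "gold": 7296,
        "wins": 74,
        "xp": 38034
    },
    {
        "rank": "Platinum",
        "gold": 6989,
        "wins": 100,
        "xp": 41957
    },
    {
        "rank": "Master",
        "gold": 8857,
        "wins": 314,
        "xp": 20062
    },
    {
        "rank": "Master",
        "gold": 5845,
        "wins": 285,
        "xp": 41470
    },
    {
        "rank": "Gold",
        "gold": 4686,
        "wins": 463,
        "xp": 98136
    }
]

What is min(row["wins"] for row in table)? 74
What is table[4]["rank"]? "Master"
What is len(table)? 6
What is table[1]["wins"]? 74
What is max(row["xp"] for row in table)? 98136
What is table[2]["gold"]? 6989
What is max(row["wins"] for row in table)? 488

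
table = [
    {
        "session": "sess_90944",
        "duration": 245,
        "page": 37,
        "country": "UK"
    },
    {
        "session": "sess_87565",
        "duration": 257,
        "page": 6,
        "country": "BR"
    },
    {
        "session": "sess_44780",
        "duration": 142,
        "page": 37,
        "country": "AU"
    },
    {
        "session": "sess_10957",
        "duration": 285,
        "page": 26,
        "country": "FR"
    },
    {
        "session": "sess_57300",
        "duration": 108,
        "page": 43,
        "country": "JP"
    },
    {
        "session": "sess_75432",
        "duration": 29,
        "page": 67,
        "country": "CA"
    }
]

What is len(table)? 6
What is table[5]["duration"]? 29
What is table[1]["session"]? "sess_87565"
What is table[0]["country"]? "UK"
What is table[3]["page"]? 26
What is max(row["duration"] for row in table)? 285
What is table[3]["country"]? "FR"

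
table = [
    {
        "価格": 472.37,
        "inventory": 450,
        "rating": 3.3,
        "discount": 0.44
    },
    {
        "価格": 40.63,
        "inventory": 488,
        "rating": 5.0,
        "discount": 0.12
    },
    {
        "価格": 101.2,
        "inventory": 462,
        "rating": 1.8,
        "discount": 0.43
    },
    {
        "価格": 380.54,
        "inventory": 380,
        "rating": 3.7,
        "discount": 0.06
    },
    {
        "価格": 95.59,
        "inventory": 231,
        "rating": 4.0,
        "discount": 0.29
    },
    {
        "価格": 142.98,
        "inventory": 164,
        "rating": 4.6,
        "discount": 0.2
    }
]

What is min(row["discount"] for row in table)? 0.06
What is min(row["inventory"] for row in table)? 164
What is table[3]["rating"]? 3.7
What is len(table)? 6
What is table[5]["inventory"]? 164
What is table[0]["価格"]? 472.37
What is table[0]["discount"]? 0.44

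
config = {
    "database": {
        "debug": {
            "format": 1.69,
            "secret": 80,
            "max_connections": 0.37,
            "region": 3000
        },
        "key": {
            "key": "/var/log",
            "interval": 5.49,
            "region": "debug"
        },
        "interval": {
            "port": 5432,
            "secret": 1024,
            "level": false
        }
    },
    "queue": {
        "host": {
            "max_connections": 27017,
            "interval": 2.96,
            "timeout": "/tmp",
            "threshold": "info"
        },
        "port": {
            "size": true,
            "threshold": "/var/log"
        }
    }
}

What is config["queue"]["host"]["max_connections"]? 27017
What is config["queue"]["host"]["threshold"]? "info"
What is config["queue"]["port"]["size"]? True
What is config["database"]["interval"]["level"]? False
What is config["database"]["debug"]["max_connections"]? 0.37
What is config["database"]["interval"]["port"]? 5432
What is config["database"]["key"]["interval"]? 5.49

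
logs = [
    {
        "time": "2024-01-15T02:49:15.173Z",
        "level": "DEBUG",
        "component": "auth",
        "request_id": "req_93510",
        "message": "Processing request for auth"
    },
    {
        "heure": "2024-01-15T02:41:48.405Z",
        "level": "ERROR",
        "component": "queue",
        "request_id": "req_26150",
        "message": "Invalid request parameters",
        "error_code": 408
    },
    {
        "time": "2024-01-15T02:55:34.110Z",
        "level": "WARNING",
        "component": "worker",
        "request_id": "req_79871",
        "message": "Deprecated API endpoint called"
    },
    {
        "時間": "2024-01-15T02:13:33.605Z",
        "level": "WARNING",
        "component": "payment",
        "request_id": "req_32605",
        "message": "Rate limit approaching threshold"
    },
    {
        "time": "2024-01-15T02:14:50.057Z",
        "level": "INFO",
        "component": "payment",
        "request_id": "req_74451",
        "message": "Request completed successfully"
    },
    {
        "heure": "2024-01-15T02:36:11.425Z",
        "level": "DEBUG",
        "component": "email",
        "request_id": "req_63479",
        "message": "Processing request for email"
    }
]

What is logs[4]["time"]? "2024-01-15T02:14:50.057Z"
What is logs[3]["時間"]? "2024-01-15T02:13:33.605Z"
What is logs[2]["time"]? "2024-01-15T02:55:34.110Z"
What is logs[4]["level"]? "INFO"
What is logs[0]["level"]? "DEBUG"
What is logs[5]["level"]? "DEBUG"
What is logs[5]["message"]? "Processing request for email"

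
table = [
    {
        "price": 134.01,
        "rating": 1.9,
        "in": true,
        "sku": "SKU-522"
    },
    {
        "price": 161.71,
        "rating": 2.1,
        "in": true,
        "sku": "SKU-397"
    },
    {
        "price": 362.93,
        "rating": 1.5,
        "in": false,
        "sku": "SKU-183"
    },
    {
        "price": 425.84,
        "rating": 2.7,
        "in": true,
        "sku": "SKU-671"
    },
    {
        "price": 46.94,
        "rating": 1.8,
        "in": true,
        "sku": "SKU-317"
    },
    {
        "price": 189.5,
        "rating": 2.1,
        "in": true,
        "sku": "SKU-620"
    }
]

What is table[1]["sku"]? "SKU-397"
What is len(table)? 6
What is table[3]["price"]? 425.84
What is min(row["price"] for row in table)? 46.94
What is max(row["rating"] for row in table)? 2.7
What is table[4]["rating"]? 1.8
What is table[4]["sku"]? "SKU-317"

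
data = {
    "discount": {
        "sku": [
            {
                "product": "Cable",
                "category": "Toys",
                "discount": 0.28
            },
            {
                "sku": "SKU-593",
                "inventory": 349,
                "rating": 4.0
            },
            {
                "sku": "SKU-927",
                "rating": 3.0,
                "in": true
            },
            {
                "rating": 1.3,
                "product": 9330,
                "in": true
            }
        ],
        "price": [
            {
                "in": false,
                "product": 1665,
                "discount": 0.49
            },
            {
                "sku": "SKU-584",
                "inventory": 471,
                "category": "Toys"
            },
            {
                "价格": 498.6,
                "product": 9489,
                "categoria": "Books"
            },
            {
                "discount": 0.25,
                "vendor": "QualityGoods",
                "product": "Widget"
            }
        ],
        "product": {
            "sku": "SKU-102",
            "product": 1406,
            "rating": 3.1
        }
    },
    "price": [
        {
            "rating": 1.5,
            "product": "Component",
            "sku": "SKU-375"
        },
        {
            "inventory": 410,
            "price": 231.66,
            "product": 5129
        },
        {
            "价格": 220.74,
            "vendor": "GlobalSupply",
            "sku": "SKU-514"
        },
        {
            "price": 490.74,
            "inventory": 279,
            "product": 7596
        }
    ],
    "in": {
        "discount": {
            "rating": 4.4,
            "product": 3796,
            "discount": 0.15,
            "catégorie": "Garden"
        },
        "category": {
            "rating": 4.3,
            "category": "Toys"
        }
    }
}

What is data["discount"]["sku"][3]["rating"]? 1.3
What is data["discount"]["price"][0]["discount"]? 0.49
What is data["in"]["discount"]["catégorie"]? "Garden"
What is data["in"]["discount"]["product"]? 3796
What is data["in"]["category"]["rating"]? 4.3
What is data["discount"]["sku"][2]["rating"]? 3.0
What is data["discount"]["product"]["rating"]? 3.1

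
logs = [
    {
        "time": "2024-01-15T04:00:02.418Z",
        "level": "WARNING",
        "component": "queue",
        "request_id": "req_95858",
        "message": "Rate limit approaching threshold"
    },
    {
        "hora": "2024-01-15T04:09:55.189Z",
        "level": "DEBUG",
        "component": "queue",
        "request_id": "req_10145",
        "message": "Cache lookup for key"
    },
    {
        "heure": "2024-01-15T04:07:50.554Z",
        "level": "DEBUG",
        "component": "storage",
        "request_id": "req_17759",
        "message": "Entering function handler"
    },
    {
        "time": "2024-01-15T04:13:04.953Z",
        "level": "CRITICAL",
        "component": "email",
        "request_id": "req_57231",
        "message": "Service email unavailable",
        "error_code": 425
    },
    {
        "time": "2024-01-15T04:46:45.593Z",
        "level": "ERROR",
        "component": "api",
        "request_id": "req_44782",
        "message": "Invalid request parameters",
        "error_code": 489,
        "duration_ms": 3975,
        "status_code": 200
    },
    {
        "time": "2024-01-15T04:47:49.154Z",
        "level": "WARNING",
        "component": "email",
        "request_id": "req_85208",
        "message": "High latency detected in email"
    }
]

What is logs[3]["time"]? "2024-01-15T04:13:04.953Z"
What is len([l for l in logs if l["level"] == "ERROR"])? 1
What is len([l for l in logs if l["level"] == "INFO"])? 0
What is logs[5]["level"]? "WARNING"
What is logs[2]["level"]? "DEBUG"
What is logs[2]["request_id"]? "req_17759"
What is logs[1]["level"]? "DEBUG"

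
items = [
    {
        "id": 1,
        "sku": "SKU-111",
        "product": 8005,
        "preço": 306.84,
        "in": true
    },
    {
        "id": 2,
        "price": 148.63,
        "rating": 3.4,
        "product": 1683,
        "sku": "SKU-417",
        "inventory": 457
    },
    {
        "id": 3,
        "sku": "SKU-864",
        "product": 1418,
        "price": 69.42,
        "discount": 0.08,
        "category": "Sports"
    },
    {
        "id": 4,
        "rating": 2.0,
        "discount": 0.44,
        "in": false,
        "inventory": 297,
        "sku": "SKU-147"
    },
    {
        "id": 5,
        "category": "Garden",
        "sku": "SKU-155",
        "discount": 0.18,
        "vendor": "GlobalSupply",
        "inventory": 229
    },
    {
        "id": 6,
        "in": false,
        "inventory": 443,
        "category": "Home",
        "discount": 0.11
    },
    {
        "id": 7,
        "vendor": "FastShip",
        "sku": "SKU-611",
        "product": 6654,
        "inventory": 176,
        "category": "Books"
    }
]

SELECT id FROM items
[1, 2, 3, 4, 5, 6, 7]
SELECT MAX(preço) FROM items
306.84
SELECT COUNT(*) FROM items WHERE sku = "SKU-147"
1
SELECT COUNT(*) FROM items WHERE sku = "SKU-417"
1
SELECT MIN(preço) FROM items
306.84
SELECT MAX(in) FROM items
True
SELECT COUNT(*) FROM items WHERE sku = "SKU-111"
1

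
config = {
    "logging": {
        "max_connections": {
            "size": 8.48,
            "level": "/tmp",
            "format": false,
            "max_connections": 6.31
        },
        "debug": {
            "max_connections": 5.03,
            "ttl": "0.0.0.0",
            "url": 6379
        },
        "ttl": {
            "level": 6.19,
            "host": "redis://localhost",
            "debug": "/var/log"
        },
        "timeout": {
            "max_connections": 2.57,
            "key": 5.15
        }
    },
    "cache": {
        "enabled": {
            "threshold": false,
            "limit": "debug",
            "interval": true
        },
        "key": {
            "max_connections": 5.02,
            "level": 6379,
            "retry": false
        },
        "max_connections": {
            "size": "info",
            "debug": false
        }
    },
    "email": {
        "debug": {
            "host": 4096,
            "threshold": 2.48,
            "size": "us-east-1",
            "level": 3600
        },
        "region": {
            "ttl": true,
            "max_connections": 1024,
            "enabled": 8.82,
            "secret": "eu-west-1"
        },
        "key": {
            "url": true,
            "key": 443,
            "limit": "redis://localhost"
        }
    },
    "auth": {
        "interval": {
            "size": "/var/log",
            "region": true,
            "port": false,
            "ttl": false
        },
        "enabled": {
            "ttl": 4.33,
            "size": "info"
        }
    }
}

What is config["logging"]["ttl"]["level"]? 6.19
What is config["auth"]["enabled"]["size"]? "info"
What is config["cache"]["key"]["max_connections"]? 5.02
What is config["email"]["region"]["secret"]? "eu-west-1"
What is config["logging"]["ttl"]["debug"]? "/var/log"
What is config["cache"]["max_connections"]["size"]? "info"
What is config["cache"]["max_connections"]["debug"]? False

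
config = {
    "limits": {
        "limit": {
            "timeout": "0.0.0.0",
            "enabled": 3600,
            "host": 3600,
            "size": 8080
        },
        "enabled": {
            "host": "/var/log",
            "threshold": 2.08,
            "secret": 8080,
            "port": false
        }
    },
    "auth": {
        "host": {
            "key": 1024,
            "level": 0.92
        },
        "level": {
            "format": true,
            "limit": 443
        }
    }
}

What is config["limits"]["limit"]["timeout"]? "0.0.0.0"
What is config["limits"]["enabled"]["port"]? False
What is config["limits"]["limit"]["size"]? 8080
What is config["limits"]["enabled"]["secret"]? 8080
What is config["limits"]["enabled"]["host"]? "/var/log"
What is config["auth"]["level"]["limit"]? 443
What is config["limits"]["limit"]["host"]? 3600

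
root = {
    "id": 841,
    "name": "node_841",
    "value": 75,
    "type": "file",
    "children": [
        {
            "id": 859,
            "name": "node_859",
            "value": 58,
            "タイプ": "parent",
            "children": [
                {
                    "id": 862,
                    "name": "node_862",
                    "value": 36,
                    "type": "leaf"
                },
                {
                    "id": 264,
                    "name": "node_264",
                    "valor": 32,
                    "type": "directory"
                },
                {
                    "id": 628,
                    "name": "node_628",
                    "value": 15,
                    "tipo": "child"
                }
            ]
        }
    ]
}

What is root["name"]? "node_841"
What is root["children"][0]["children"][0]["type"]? "leaf"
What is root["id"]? 841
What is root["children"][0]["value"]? 58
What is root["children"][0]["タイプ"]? "parent"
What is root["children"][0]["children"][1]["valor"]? 32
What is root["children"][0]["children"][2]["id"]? 628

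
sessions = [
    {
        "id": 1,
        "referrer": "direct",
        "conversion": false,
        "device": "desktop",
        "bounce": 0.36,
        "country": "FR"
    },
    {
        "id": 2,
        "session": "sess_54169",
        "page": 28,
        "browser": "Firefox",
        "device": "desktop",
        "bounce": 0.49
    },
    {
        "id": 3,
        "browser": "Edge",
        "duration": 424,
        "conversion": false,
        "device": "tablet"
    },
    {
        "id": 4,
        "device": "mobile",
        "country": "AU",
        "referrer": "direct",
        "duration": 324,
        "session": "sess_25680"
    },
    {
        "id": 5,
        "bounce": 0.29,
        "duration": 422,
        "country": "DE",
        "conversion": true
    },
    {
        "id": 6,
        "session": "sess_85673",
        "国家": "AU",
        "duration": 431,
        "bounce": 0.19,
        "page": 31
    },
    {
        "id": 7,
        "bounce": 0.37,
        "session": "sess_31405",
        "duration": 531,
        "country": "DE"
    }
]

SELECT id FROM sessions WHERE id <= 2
[1, 2]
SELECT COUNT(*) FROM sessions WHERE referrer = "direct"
2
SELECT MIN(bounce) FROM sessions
0.19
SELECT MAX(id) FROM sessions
7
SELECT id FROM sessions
[1, 2, 3, 4, 5, 6, 7]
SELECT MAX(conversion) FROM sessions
True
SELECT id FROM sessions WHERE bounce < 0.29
[6]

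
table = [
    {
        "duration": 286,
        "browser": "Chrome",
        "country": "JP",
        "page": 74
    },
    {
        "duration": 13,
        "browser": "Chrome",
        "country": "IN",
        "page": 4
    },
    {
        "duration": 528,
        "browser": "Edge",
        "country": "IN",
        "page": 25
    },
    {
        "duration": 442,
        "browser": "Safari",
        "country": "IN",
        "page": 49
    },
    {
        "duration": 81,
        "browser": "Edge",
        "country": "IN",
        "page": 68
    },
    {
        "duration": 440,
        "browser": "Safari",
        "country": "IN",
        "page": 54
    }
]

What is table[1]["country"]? "IN"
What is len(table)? 6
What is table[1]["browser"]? "Chrome"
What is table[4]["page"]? 68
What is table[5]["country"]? "IN"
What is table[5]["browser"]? "Safari"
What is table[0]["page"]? 74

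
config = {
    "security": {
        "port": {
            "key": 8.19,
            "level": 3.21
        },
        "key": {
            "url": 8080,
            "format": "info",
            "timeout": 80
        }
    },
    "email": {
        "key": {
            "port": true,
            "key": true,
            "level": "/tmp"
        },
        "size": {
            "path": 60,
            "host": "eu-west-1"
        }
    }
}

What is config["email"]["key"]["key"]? True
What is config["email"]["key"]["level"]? "/tmp"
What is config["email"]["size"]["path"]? 60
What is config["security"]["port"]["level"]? 3.21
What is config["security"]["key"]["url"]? 8080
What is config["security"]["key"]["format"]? "info"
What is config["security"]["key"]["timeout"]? 80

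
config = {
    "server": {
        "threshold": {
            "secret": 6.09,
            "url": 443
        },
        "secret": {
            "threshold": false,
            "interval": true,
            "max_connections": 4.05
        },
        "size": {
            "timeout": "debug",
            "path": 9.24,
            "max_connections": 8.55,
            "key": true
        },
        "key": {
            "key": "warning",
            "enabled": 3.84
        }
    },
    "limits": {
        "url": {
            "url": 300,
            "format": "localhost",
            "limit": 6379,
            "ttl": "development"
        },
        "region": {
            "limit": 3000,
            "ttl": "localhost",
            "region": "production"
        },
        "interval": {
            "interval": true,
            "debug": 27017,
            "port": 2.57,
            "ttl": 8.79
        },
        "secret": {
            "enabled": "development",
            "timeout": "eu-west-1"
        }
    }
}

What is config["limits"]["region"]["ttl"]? "localhost"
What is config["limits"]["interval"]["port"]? 2.57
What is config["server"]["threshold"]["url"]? 443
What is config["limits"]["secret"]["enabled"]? "development"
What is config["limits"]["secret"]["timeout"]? "eu-west-1"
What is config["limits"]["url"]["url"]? 300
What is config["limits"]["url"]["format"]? "localhost"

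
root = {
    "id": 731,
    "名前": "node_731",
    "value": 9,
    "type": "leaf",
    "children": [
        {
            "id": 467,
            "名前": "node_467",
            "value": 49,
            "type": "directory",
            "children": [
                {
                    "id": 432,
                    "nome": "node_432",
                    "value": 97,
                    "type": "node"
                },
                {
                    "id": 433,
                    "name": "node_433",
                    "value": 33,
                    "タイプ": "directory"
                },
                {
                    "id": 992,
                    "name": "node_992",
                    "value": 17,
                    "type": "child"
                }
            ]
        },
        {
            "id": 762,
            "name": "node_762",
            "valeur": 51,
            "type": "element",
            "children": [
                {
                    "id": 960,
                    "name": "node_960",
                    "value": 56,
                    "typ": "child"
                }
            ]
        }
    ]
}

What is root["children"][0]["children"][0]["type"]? "node"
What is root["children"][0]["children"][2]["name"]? "node_992"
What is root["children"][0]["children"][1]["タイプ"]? "directory"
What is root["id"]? 731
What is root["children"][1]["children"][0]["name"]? "node_960"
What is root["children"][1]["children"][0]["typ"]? "child"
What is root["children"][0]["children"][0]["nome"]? "node_432"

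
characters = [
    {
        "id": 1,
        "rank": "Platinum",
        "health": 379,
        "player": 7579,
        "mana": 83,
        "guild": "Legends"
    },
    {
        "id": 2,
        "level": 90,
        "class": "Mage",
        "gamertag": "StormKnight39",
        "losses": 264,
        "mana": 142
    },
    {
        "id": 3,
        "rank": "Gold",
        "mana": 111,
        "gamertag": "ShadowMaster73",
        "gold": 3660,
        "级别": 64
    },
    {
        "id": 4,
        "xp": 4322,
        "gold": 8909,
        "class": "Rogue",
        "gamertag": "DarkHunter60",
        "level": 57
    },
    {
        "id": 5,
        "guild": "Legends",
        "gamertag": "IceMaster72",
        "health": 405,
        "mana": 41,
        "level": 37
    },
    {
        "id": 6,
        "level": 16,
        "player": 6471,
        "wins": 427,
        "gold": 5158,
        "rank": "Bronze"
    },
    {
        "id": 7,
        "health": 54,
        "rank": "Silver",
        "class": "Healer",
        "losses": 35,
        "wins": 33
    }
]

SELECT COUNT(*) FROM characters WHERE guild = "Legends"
2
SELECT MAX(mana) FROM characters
142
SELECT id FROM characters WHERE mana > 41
[1, 2, 3]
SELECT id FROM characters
[1, 2, 3, 4, 5, 6, 7]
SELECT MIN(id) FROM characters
1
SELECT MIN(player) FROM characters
6471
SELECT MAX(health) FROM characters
405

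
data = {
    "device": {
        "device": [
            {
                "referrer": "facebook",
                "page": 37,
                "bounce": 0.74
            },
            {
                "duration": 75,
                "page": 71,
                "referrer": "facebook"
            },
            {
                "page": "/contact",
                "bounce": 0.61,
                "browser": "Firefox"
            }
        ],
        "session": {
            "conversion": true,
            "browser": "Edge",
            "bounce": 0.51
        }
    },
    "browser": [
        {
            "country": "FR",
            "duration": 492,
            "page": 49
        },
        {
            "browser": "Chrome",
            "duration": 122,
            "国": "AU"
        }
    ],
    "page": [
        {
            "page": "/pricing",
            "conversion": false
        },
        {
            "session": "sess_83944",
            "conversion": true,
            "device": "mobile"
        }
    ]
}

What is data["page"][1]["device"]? "mobile"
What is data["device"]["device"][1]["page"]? 71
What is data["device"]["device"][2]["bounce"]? 0.61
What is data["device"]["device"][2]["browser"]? "Firefox"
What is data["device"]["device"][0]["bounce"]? 0.74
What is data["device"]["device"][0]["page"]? 37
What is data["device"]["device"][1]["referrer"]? "facebook"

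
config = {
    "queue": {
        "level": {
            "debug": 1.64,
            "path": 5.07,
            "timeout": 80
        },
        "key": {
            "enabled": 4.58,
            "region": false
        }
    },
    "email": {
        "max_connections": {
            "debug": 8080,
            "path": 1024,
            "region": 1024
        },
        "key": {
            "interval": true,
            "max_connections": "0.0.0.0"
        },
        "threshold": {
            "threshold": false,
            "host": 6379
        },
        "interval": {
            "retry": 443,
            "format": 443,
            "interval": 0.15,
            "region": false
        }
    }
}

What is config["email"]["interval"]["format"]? 443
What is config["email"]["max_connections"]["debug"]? 8080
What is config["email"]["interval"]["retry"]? 443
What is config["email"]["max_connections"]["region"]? 1024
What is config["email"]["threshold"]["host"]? 6379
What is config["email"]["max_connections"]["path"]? 1024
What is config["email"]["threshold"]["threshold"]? False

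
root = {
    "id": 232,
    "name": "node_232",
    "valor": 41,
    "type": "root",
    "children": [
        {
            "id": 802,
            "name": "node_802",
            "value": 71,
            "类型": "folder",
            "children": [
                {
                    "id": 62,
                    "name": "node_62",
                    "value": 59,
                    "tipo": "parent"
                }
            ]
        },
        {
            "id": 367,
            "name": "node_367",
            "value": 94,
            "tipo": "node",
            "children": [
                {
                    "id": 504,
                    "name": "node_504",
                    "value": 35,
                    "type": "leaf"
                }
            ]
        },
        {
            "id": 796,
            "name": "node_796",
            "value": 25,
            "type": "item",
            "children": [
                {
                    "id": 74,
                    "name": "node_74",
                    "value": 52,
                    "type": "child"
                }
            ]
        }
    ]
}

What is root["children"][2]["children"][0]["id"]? 74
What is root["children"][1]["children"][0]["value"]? 35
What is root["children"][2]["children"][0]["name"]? "node_74"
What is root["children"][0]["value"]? 71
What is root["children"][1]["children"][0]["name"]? "node_504"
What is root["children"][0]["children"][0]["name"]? "node_62"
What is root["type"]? "root"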